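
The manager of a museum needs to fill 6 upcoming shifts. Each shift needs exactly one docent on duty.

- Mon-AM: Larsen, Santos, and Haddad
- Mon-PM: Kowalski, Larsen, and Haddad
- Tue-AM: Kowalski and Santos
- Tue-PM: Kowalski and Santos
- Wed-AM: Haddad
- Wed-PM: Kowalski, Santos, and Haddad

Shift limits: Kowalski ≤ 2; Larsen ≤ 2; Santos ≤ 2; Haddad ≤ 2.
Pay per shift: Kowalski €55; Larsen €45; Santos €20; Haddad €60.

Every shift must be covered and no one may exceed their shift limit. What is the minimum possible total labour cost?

Wed-AM can only be covered by Haddad, so that assignment is forced.
Picking the cheapest available docent for each shift independently would cost €185, but that ignores the shift limits.
An optimal schedule: Mon-AM→Larsen, Mon-PM→Larsen, Tue-AM→Santos, Tue-PM→Santos, Wed-AM→Haddad, Wed-PM→Kowalski.
Total: 45 + 45 + 20 + 20 + 60 + 55 = €245.

€245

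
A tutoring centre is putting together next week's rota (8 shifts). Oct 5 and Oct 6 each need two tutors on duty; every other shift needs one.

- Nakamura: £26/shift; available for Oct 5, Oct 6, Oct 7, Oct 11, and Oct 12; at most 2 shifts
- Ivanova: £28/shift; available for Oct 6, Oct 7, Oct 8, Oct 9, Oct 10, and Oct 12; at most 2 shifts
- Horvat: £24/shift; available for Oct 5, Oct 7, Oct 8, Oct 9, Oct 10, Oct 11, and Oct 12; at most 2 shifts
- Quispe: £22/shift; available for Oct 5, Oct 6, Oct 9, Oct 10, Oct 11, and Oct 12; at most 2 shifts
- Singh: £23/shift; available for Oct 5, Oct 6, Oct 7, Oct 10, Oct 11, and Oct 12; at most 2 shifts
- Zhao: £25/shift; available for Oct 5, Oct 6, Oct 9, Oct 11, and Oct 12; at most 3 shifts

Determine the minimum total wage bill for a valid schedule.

£239

Picking the cheapest available tutor for each shift independently would cost £225, but that ignores the shift limits.
An optimal schedule: Oct 5→Horvat+Zhao, Oct 6→Zhao+Nakamura, Oct 7→Singh, Oct 8→Horvat, Oct 9→Quispe, Oct 10→Quispe, Oct 11→Singh, Oct 12→Zhao.
Total: 24 + 25 + 25 + 26 + 23 + 24 + 22 + 22 + 23 + 25 = £239.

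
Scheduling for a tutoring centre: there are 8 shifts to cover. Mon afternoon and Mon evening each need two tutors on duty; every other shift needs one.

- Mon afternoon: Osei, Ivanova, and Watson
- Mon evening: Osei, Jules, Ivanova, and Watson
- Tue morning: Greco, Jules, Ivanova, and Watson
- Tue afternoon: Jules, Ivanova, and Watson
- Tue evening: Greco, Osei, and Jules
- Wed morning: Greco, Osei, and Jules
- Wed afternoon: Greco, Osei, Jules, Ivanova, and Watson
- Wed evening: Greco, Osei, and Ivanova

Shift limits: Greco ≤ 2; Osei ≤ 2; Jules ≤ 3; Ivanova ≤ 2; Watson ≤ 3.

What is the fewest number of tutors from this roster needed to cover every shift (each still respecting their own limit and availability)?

10 slots to fill and no one can take more than 3, so at least ⌈10/3⌉ = 4 tutors are needed.
Greco, Osei, Jules, and Watson alone can cover everything: Mon afternoon→Osei+Watson, Mon evening→Osei+Jules, Tue morning→Watson, Tue afternoon→Jules, Tue evening→Greco, Wed morning→Jules, Wed afternoon→Watson, Wed evening→Greco.

4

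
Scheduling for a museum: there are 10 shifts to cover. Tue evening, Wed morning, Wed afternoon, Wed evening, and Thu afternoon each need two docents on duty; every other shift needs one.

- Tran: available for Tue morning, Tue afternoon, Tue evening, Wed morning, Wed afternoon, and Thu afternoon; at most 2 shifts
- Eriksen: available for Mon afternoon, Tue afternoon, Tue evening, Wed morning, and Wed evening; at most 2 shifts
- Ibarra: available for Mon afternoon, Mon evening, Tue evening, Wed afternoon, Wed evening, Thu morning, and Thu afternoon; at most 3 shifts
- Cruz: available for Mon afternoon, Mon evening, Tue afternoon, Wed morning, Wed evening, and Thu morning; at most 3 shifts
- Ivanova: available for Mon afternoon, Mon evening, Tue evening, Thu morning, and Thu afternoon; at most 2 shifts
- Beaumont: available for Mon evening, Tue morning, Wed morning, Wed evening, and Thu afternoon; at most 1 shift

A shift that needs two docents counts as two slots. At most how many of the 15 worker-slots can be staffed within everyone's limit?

Total capacity across all docents is 2+2+3+3+2+1 = 13, and 15 slots are needed, so at most 13 can be filled.
An assignment achieving 13: Mon afternoon→Eriksen, Mon evening→Cruz, Tue morning→Tran, Tue afternoon→Eriksen, Tue evening→Ibarra+Ivanova, Wed morning→Cruz+Beaumont, Wed afternoon→Tran+Ibarra, Wed evening→Cruz, Thu morning→Ibarra, Thu afternoon→Ivanova.
Loads: Tran 2/2, Eriksen 2/2, Ibarra 3/3, Cruz 3/3, Ivanova 2/2, Beaumont 1/1.

13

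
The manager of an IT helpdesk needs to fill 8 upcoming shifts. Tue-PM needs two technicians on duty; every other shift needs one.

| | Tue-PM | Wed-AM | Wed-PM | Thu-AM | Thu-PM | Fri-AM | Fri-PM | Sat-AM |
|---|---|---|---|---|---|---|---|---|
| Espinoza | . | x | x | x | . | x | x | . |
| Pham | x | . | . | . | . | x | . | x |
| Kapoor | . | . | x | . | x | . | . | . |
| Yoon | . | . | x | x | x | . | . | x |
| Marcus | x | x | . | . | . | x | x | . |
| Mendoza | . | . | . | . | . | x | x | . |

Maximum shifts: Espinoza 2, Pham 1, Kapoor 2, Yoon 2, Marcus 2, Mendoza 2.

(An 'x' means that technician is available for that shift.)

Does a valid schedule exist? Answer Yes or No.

Tue-PM can only be covered by Pham and Marcus, so that assignment is forced.
One valid schedule: Tue-PM→Pham+Marcus, Wed-AM→Espinoza, Wed-PM→Kapoor, Thu-AM→Espinoza, Thu-PM→Kapoor, Fri-AM→Mendoza, Fri-PM→Marcus, Sat-AM→Yoon.
Loads: Espinoza 2/2, Pham 1/1, Kapoor 2/2, Yoon 1/2, Marcus 2/2, Mendoza 1/2 — all within limits.

Yes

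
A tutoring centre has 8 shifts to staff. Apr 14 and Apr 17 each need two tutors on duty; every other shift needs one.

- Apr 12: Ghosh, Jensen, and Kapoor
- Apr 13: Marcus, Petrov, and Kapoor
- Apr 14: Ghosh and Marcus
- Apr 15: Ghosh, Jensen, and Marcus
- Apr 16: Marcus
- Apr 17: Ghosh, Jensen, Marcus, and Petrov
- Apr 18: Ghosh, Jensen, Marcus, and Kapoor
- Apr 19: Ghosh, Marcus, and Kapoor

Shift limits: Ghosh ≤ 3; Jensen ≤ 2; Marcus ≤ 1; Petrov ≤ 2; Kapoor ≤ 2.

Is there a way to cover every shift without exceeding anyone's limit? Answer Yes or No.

Total capacity is 10 and 10 slots are needed, so capacity alone doesn't rule it out.
Shifts {Apr 14, Apr 16} need 3 worker-slots in total, but the tutors available for any of those shifts (Ghosh and Marcus) can supply at most 2 among them. So no valid schedule exists.

No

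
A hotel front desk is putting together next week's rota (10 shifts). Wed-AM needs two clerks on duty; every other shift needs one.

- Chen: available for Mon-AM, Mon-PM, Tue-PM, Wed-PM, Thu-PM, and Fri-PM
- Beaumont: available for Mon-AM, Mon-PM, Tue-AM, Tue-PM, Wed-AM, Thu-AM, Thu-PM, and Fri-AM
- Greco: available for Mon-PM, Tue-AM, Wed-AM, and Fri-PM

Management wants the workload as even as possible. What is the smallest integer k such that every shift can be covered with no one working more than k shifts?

4

With 3 clerks and 11 worker-slots to fill, someone must work at least ⌈11/3⌉ = 4 shifts, so k ≥ 4.
k = 4 works: Mon-AM→Chen, Mon-PM→Greco, Tue-AM→Beaumont, Tue-PM→Chen, Wed-AM→Beaumont+Greco, Wed-PM→Chen, Thu-AM→Beaumont, Thu-PM→Chen, Fri-AM→Beaumont, Fri-PM→Greco.
Loads: Chen 4, Beaumont 4, Greco 3 — all ≤ 4.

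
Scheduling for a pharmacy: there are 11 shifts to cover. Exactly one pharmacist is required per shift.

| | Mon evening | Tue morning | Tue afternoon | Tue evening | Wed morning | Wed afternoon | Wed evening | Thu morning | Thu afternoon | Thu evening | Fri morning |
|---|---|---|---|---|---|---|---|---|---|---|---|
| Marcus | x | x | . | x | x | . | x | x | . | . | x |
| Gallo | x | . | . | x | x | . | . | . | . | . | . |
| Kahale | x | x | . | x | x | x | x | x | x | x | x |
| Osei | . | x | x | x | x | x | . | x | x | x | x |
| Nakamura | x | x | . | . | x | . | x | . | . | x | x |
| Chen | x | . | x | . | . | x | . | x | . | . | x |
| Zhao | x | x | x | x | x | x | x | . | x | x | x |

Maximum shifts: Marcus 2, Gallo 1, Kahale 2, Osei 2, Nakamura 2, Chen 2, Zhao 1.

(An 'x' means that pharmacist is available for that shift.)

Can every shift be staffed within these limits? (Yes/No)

Yes

One valid schedule: Mon evening→Nakamura, Tue morning→Nakamura, Tue afternoon→Osei, Tue evening→Gallo, Wed morning→Zhao, Wed afternoon→Kahale, Wed evening→Marcus, Thu morning→Marcus, Thu afternoon→Kahale, Thu evening→Osei, Fri morning→Chen.
Loads: Marcus 2/2, Gallo 1/1, Kahale 2/2, Osei 2/2, Nakamura 2/2, Chen 1/2, Zhao 1/1 — all within limits.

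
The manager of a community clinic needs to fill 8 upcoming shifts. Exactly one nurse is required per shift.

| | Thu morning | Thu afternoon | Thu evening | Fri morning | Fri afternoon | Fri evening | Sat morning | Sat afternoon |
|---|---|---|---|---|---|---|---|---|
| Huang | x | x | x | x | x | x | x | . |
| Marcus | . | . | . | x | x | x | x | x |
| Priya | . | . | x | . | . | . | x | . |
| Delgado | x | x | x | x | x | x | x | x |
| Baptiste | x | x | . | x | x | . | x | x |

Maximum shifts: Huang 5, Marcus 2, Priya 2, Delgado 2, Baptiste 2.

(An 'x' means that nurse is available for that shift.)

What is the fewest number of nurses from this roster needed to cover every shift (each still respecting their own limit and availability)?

3

8 slots to fill and no one can take more than 5, so at least ⌈8/5⌉ = 2 nurses are needed.
Any 2 nurses together have capacity at most 5+2 = 7 < 8 slots, so 2 can never suffice.
Huang, Marcus, and Priya alone can cover everything: Thu morning→Huang, Thu afternoon→Huang, Thu evening→Huang, Fri morning→Huang, Fri afternoon→Huang, Fri evening→Marcus, Sat morning→Priya, Sat afternoon→Marcus.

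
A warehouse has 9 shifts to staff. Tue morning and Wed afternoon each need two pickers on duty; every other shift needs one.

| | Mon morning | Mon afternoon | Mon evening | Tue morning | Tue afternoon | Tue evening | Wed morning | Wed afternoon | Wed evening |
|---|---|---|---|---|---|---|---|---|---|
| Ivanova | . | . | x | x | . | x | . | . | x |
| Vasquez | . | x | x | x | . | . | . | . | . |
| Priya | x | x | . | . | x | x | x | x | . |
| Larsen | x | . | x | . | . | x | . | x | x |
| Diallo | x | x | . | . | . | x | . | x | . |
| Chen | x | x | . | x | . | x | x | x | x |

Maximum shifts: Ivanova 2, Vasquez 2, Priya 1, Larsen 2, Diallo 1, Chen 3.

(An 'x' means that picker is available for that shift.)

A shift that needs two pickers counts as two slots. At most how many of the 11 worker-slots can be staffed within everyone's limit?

11

Total capacity across all pickers is 2+2+1+2+1+3 = 11, and 11 slots are needed, so at most 11 can be filled.
An assignment achieving 11: Mon morning→Larsen, Mon afternoon→Vasquez, Mon evening→Ivanova, Tue morning→Ivanova+Vasquez, Tue afternoon→Priya, Tue evening→Chen, Wed morning→Chen, Wed afternoon→Diallo+Chen, Wed evening→Larsen.
Loads: Ivanova 2/2, Vasquez 2/2, Priya 1/1, Larsen 2/2, Diallo 1/1, Chen 3/3.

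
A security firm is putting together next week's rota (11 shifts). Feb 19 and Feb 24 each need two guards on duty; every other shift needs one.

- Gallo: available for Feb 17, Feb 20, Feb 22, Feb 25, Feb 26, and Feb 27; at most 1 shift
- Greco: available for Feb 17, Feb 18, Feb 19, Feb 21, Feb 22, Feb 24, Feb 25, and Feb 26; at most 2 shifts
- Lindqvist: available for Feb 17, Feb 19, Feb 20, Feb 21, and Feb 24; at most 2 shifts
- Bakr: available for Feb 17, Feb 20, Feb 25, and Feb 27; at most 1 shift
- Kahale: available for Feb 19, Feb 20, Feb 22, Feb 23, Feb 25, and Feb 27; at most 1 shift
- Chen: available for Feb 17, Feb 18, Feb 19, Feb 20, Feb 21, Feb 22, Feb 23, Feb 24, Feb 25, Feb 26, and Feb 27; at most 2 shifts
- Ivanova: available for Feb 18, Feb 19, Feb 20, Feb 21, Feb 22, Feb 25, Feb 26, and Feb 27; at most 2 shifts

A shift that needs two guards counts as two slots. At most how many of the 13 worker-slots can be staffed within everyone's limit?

11

Total capacity across all guards is 1+2+2+1+1+2+2 = 11, and 13 slots are needed, so at most 11 can be filled.
An assignment achieving 11: Feb 17→Bakr, Feb 18→Greco, Feb 19→Chen+Ivanova, Feb 21→Lindqvist, Feb 22→Chen, Feb 23→Kahale, Feb 24→Greco+Lindqvist, Feb 26→Gallo, Feb 27→Ivanova.
Loads: Gallo 1/1, Greco 2/2, Lindqvist 2/2, Bakr 1/1, Kahale 1/1, Chen 2/2, Ivanova 2/2.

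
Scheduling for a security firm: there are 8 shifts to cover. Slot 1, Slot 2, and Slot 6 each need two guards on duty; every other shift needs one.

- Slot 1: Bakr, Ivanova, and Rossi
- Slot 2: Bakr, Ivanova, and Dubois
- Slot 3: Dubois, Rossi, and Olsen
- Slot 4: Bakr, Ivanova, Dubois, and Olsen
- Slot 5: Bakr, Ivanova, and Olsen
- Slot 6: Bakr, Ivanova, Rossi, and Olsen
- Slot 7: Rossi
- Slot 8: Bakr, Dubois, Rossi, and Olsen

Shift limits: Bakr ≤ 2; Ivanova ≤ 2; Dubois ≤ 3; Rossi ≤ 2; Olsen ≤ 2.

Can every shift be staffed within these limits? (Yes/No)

Slot 7 can only be covered by Rossi, so that assignment is forced.
One valid schedule: Slot 1→Bakr+Ivanova, Slot 2→Bakr+Ivanova, Slot 3→Dubois, Slot 4→Dubois, Slot 5→Olsen, Slot 6→Rossi+Olsen, Slot 7→Rossi, Slot 8→Dubois.
Loads: Bakr 2/2, Ivanova 2/2, Dubois 3/3, Rossi 2/2, Olsen 2/2 — all within limits.

Yes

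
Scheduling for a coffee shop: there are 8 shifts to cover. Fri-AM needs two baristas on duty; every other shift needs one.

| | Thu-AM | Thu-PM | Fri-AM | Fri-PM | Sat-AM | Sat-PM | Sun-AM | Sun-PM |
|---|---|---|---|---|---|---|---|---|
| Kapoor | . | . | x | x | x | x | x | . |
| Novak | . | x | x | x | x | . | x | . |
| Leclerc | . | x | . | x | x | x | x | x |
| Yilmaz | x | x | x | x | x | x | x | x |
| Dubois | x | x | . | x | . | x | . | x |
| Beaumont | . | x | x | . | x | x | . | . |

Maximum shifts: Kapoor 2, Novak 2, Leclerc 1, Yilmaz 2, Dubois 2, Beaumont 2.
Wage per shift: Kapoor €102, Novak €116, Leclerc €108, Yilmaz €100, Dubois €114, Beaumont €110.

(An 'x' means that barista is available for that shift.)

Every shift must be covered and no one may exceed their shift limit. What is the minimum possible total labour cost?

Picking the cheapest available barista for each shift independently would cost €902, but that ignores the shift limits.
An optimal schedule: Thu-AM→Yilmaz, Thu-PM→Leclerc, Fri-AM→Kapoor+Beaumont, Fri-PM→Dubois, Sat-AM→Beaumont, Sat-PM→Dubois, Sun-AM→Kapoor, Sun-PM→Yilmaz.
Total: 100 + 108 + 102 + 110 + 114 + 110 + 114 + 102 + 100 = €960.

€960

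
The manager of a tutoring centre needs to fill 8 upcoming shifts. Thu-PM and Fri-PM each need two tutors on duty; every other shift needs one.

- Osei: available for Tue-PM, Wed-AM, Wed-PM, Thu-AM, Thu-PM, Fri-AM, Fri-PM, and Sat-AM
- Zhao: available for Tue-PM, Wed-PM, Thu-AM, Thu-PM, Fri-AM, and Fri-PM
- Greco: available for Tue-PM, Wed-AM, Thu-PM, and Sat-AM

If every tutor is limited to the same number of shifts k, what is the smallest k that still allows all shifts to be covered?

4

With 3 tutors and 10 worker-slots to fill, someone must work at least ⌈10/3⌉ = 4 shifts, so k ≥ 4.
k = 4 works: Tue-PM→Zhao, Wed-AM→Osei, Wed-PM→Osei, Thu-AM→Osei, Thu-PM→Zhao+Greco, Fri-AM→Zhao, Fri-PM→Osei+Zhao, Sat-AM→Greco.
Loads: Osei 4, Zhao 4, Greco 2 — all ≤ 4.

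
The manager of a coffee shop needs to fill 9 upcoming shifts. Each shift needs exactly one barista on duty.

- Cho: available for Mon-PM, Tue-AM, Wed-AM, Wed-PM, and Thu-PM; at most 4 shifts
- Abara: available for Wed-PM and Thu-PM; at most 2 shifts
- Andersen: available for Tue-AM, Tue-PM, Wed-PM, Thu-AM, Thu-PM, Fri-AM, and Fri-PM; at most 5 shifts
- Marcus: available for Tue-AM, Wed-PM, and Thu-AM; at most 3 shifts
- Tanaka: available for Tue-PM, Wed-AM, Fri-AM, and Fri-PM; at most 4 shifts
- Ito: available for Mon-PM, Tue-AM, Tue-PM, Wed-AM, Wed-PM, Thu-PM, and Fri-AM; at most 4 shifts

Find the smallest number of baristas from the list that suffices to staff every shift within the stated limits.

2

9 slots to fill and no one can take more than 5, so at least ⌈9/5⌉ = 2 baristas are needed.
Cho and Andersen alone can cover everything: Mon-PM→Cho, Tue-AM→Cho, Tue-PM→Andersen, Wed-AM→Cho, Wed-PM→Cho, Thu-AM→Andersen, Thu-PM→Andersen, Fri-AM→Andersen, Fri-PM→Andersen.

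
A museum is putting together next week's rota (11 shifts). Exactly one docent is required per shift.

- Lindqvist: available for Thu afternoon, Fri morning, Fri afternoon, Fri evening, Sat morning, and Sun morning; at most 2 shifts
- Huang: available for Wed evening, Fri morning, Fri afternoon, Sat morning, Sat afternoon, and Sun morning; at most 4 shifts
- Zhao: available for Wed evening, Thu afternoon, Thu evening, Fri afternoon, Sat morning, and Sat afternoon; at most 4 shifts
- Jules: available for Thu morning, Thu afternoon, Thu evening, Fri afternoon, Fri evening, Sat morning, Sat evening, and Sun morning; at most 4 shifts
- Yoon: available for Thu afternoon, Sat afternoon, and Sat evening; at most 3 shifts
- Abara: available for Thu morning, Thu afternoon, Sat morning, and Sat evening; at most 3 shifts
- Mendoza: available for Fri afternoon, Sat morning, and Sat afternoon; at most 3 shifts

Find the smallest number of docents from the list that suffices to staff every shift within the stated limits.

3

11 slots to fill and no one can take more than 4, so at least ⌈11/4⌉ = 3 docents are needed.
Huang, Zhao, and Jules alone can cover everything: Wed evening→Huang, Thu morning→Jules, Thu afternoon→Zhao, Thu evening→Zhao, Fri morning→Huang, Fri afternoon→Zhao, Fri evening→Jules, Sat morning→Zhao, Sat afternoon→Huang, Sat evening→Jules, Sun morning→Huang.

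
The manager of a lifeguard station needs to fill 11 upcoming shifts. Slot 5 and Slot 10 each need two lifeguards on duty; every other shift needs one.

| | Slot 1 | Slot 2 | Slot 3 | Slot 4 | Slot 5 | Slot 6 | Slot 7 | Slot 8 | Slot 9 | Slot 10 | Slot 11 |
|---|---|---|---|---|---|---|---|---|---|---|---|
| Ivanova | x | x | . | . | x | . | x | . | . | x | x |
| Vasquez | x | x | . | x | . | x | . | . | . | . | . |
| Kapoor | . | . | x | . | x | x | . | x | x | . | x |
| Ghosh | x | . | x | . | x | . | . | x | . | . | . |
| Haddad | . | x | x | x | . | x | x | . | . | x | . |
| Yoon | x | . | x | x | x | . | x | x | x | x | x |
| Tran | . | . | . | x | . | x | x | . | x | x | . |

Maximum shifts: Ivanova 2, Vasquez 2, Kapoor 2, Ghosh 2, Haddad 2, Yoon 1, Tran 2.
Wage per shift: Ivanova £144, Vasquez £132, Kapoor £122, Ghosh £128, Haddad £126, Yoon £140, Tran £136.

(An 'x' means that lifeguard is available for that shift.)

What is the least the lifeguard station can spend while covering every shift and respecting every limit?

Picking the cheapest available lifeguard for each shift independently would cost £1628, but that ignores the shift limits.
An optimal schedule: Slot 1→Vasquez, Slot 2→Ivanova, Slot 3→Ghosh, Slot 4→Vasquez, Slot 5→Ghosh+Yoon, Slot 6→Haddad, Slot 7→Tran, Slot 8→Kapoor, Slot 9→Kapoor, Slot 10→Haddad+Tran, Slot 11→Ivanova.
Total: 132 + 144 + 128 + 132 + 128 + 140 + 126 + 136 + 122 + 122 + 126 + 136 + 144 = £1716.

£1716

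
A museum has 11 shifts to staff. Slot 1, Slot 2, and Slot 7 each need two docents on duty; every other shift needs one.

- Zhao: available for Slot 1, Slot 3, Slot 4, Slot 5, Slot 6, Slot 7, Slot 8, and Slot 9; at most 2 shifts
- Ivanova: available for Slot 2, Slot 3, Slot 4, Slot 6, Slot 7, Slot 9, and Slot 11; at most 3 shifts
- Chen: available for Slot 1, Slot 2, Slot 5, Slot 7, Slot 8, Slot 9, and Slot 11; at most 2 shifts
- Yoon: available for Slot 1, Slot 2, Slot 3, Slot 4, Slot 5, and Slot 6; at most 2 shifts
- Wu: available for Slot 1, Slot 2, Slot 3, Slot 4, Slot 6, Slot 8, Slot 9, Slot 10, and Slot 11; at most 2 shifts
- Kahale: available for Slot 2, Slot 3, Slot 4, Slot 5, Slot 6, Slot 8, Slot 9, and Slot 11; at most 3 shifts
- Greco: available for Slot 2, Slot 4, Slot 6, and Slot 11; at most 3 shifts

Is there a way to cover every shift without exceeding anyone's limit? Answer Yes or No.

Yes

Slot 10 can only be covered by Wu, so that assignment is forced.
One valid schedule: Slot 1→Yoon+Wu, Slot 2→Kahale+Greco, Slot 3→Ivanova, Slot 4→Yoon, Slot 5→Zhao, Slot 6→Kahale, Slot 7→Zhao+Ivanova, Slot 8→Chen, Slot 9→Ivanova, Slot 10→Wu, Slot 11→Chen.
Loads: Zhao 2/2, Ivanova 3/3, Chen 2/2, Yoon 2/2, Wu 2/2, Kahale 2/3, Greco 1/3 — all within limits.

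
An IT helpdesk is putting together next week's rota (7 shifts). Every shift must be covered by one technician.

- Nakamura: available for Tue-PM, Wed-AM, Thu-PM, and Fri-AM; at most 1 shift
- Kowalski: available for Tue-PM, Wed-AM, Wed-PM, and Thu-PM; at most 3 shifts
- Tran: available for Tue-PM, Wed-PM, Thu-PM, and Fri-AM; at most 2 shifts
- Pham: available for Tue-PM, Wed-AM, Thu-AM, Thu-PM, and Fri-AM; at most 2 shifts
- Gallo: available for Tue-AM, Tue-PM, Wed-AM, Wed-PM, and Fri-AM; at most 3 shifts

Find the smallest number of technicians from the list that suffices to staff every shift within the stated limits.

3

7 slots to fill and no one can take more than 3, so at least ⌈7/3⌉ = 3 technicians are needed.
Kowalski, Pham, and Gallo alone can cover everything: Tue-AM→Gallo, Tue-PM→Kowalski, Wed-AM→Gallo, Wed-PM→Kowalski, Thu-AM→Pham, Thu-PM→Kowalski, Fri-AM→Pham.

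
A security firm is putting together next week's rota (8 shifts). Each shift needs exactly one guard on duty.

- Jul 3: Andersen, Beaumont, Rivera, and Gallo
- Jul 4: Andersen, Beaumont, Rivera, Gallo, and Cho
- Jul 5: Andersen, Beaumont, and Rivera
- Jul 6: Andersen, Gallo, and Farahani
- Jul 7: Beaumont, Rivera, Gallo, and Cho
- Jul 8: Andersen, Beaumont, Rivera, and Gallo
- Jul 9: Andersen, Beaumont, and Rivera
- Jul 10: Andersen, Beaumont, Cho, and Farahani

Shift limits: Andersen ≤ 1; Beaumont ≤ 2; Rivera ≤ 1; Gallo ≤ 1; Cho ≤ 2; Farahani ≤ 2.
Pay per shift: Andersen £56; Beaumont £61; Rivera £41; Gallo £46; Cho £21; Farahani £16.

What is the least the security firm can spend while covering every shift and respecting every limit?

£278

Picking the cheapest available guard for each shift independently would cost £238, but that ignores the shift limits.
An optimal schedule: Jul 3→Gallo, Jul 4→Cho, Jul 5→Rivera, Jul 6→Farahani, Jul 7→Cho, Jul 8→Beaumont, Jul 9→Andersen, Jul 10→Farahani.
Total: 46 + 21 + 41 + 16 + 21 + 61 + 56 + 16 = £278.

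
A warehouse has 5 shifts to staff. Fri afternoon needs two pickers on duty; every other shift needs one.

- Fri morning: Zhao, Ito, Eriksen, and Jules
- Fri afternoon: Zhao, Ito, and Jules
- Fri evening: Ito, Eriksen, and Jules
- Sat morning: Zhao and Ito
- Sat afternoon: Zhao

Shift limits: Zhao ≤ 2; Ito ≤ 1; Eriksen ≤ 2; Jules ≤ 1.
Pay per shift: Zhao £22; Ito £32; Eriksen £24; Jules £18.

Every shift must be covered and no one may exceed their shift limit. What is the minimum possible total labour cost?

Sat afternoon can only be covered by Zhao, so that assignment is forced.
Picking the cheapest available picker for each shift independently would cost £120, but that ignores the shift limits.
An optimal schedule: Fri morning→Eriksen, Fri afternoon→Ito+Jules, Fri evening→Eriksen, Sat morning→Zhao, Sat afternoon→Zhao.
Total: 24 + 32 + 18 + 24 + 22 + 22 = £142.

£142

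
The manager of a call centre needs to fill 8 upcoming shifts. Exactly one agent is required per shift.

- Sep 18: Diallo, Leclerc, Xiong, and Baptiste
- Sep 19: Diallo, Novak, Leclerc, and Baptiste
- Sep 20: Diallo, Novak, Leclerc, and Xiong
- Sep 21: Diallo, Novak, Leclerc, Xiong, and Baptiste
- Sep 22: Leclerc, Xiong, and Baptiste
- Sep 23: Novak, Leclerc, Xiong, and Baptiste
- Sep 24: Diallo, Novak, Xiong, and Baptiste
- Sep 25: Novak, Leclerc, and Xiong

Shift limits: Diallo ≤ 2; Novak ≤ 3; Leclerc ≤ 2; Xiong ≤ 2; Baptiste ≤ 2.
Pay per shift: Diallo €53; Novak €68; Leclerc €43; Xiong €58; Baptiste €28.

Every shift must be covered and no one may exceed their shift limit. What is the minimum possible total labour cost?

€364

Picking the cheapest available agent for each shift independently would cost €254, but that ignores the shift limits.
An optimal schedule: Sep 18→Baptiste, Sep 19→Leclerc, Sep 20→Diallo, Sep 21→Xiong, Sep 22→Baptiste, Sep 23→Xiong, Sep 24→Diallo, Sep 25→Leclerc.
Total: 28 + 43 + 53 + 58 + 28 + 58 + 53 + 43 = €364.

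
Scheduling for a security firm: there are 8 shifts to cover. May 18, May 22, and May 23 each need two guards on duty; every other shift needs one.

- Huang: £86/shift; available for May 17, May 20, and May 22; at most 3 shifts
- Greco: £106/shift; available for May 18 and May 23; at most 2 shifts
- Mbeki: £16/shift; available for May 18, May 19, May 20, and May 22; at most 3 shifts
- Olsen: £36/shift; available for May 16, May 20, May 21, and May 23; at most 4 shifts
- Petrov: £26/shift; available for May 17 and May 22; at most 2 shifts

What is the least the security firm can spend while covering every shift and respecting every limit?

May 16 can only be covered by Olsen, so that assignment is forced.
May 18 can only be covered by Greco and Mbeki, so that assignment is forced.
May 19 can only be covered by Mbeki, so that assignment is forced.
Picking the cheapest available guard for each shift independently would cost £436, but that ignores the shift limits.
An optimal schedule: May 16→Olsen, May 17→Petrov, May 18→Mbeki+Greco, May 19→Mbeki, May 20→Olsen, May 21→Olsen, May 22→Mbeki+Petrov, May 23→Olsen+Greco.
Total: 36 + 26 + 16 + 106 + 16 + 36 + 36 + 16 + 26 + 36 + 106 = £456.

£456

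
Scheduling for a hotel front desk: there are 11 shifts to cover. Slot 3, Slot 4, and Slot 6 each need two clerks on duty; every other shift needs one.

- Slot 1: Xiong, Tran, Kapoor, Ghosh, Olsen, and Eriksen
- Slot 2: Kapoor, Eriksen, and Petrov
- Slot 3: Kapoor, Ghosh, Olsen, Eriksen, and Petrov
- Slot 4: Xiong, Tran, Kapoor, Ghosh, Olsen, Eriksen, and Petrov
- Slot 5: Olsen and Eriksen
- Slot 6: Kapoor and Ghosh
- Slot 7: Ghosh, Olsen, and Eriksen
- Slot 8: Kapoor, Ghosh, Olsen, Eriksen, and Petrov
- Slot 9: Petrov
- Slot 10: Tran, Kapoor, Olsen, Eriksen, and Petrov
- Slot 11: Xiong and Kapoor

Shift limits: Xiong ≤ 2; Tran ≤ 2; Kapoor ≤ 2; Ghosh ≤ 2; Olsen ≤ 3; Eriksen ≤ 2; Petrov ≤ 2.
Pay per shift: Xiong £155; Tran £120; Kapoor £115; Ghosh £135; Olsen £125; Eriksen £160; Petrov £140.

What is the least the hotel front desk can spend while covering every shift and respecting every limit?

£1865

Slot 6 can only be covered by Kapoor and Ghosh, so that assignment is forced.
Slot 9 can only be covered by Petrov, so that assignment is forced.
Picking the cheapest available clerk for each shift independently would cost £1690, but that ignores the shift limits.
An optimal schedule: Slot 1→Xiong, Slot 2→Petrov, Slot 3→Ghosh+Eriksen, Slot 4→Tran+Xiong, Slot 5→Olsen, Slot 6→Kapoor+Ghosh, Slot 7→Olsen, Slot 8→Olsen, Slot 9→Petrov, Slot 10→Tran, Slot 11→Kapoor.
Total: 155 + 140 + 135 + 160 + 120 + 155 + 125 + 115 + 135 + 125 + 125 + 140 + 120 + 115 = £1865.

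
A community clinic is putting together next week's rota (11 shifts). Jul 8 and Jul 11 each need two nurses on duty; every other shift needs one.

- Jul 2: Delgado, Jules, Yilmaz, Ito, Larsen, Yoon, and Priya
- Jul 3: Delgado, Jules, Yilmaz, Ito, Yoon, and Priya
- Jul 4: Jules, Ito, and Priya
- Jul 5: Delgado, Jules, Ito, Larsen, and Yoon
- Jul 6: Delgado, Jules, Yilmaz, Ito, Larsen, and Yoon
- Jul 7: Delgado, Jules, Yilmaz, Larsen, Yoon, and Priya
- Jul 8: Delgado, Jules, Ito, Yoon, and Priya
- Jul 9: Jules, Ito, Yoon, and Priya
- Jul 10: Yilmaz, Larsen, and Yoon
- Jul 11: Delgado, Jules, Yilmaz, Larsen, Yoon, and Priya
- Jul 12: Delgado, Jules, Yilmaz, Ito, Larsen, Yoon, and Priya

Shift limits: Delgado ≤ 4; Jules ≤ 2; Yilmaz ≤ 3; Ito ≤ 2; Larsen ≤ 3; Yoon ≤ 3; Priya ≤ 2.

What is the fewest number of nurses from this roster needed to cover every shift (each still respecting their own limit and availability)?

13 slots to fill and no one can take more than 4, so at least ⌈13/4⌉ = 4 nurses are needed.
No set of 4 nurses can cover every shift (each such set leaves at least one shift with no one available or exceeds a cap).
Delgado, Jules, Yilmaz, Ito, and Larsen alone can cover everything: Jul 2→Yilmaz, Jul 3→Delgado, Jul 4→Jules, Jul 5→Delgado, Jul 6→Ito, Jul 7→Delgado, Jul 8→Delgado+Ito, Jul 9→Jules, Jul 10→Yilmaz, Jul 11→Yilmaz+Larsen, Jul 12→Larsen.

5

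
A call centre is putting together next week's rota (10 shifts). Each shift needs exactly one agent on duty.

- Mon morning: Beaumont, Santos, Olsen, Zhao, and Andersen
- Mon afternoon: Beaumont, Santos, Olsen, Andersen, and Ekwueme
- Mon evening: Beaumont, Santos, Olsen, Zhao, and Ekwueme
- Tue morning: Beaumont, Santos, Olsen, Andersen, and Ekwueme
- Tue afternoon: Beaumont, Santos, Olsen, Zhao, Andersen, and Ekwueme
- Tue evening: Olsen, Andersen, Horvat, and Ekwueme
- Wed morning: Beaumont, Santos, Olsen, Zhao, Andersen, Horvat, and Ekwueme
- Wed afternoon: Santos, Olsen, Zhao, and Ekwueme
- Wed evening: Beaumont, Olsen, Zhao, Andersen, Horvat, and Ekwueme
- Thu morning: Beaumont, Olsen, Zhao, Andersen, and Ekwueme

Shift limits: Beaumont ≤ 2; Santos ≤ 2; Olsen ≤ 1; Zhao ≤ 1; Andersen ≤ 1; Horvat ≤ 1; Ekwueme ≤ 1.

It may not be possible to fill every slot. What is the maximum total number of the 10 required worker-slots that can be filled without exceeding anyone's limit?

9

Total capacity across all agents is 2+2+1+1+1+1+1 = 9, and 10 slots are needed, so at most 9 can be filled.
An assignment achieving 9: Mon morning→Beaumont, Mon afternoon→Beaumont, Mon evening→Santos, Tue morning→Andersen, Tue afternoon→Ekwueme, Tue evening→Olsen, Wed afternoon→Santos, Wed evening→Horvat, Thu morning→Zhao.
Loads: Beaumont 2/2, Santos 2/2, Olsen 1/1, Zhao 1/1, Andersen 1/1, Horvat 1/1, Ekwueme 1/1.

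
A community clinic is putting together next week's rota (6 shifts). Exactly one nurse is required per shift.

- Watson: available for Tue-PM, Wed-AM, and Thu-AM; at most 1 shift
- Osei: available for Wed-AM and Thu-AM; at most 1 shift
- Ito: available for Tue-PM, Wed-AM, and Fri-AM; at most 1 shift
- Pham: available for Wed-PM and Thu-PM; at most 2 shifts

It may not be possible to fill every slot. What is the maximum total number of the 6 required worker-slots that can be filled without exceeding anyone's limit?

Total capacity across all nurses is 1+1+1+2 = 5, and 6 slots are needed, so at most 5 can be filled.
An assignment achieving 5: Tue-PM→Watson, Wed-PM→Pham, Thu-AM→Osei, Thu-PM→Pham, Fri-AM→Ito.
Loads: Watson 1/1, Osei 1/1, Ito 1/1, Pham 2/2.

5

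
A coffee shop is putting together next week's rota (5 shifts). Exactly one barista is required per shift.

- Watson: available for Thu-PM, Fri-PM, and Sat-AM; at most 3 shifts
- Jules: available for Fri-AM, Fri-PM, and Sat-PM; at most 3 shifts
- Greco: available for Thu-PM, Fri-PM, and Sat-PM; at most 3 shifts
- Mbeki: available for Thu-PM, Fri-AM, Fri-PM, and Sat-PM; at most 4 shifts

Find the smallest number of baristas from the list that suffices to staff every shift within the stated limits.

5 slots to fill and no one can take more than 4, so at least ⌈5/4⌉ = 2 baristas are needed.
Watson and Jules alone can cover everything: Thu-PM→Watson, Fri-AM→Jules, Fri-PM→Watson, Sat-AM→Watson, Sat-PM→Jules.

2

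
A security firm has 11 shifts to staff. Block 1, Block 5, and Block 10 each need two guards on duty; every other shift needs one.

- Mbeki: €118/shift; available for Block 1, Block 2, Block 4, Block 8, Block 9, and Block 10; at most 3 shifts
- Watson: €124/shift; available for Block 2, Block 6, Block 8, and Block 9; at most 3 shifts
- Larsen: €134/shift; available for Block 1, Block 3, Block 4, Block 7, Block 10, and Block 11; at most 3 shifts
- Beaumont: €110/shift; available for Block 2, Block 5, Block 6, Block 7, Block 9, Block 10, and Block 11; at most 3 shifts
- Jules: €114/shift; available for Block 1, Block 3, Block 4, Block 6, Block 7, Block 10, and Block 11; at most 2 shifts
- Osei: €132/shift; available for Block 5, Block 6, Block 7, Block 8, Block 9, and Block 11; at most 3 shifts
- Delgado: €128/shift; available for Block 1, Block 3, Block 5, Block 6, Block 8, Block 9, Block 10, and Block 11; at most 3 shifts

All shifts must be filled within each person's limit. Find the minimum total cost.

€1668

Picking the cheapest available guard for each shift independently would cost €1590, but that ignores the shift limits.
An optimal schedule: Block 1→Mbeki+Delgado, Block 2→Beaumont, Block 3→Jules, Block 4→Mbeki, Block 5→Beaumont+Delgado, Block 6→Watson, Block 7→Beaumont, Block 8→Watson, Block 9→Watson, Block 10→Mbeki+Delgado, Block 11→Jules.
Total: 118 + 128 + 110 + 114 + 118 + 110 + 128 + 124 + 110 + 124 + 124 + 118 + 128 + 114 = €1668.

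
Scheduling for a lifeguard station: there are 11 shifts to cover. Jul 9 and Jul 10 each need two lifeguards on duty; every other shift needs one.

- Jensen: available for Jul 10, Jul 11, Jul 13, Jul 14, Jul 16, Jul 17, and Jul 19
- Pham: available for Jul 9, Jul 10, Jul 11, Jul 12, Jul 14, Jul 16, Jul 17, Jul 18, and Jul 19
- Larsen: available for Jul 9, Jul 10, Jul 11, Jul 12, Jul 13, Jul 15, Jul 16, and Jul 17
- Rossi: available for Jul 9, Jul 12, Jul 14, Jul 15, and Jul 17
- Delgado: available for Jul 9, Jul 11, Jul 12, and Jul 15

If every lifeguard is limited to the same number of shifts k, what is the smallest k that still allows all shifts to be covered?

With 5 lifeguards and 13 worker-slots to fill, someone must work at least ⌈13/5⌉ = 3 shifts, so k ≥ 3.
k = 3 works: Jul 9→Rossi+Delgado, Jul 10→Jensen+Pham, Jul 11→Larsen, Jul 12→Rossi, Jul 13→Jensen, Jul 14→Pham, Jul 15→Larsen, Jul 16→Larsen, Jul 17→Rossi, Jul 18→Pham, Jul 19→Jensen.
Loads: Jensen 3, Pham 3, Larsen 3, Rossi 3, Delgado 1 — all ≤ 3.

3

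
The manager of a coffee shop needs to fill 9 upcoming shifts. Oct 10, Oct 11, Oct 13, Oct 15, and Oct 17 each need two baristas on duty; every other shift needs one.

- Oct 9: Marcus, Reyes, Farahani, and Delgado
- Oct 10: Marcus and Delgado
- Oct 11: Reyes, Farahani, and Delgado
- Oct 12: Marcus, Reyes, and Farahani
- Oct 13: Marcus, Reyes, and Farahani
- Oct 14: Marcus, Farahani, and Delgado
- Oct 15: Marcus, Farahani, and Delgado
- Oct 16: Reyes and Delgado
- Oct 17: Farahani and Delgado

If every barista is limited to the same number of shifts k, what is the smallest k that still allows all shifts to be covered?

With 4 baristas and 14 worker-slots to fill, someone must work at least ⌈14/4⌉ = 4 shifts, so k ≥ 4.
k = 4 works: Oct 9→Reyes, Oct 10→Marcus+Delgado, Oct 11→Reyes+Farahani, Oct 12→Marcus, Oct 13→Marcus+Reyes, Oct 14→Marcus, Oct 15→Farahani+Delgado, Oct 16→Reyes, Oct 17→Farahani+Delgado.
Loads: Marcus 4, Reyes 4, Farahani 3, Delgado 3 — all ≤ 4.

4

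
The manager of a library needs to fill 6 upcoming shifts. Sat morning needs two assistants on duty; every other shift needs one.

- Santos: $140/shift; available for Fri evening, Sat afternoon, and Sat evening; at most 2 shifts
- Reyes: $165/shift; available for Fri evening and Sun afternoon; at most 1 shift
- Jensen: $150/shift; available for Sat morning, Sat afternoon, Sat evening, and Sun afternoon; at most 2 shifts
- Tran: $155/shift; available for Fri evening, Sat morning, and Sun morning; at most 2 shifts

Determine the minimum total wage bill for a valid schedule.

$1055

Sat morning can only be covered by Jensen and Tran, so that assignment is forced.
Sun morning can only be covered by Tran, so that assignment is forced.
Picking the cheapest available assistant for each shift independently would cost $1030, but that ignores the shift limits.
An optimal schedule: Fri evening→Reyes, Sat morning→Jensen+Tran, Sat afternoon→Santos, Sat evening→Santos, Sun morning→Tran, Sun afternoon→Jensen.
Total: 165 + 150 + 155 + 140 + 140 + 155 + 150 = $1055.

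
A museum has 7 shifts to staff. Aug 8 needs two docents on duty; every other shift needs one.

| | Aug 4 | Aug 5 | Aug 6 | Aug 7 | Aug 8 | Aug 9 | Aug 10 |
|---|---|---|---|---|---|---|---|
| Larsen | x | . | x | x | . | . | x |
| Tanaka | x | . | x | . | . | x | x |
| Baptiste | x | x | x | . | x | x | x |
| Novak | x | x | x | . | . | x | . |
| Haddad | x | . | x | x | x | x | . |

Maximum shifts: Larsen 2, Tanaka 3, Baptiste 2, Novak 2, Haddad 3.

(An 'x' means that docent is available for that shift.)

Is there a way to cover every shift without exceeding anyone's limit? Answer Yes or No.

Yes

Aug 8 can only be covered by Baptiste and Haddad, so that assignment is forced.
One valid schedule: Aug 4→Tanaka, Aug 5→Baptiste, Aug 6→Tanaka, Aug 7→Larsen, Aug 8→Baptiste+Haddad, Aug 9→Tanaka, Aug 10→Larsen.
Loads: Larsen 2/2, Tanaka 3/3, Baptiste 2/2, Novak 0/2, Haddad 1/3 — all within limits.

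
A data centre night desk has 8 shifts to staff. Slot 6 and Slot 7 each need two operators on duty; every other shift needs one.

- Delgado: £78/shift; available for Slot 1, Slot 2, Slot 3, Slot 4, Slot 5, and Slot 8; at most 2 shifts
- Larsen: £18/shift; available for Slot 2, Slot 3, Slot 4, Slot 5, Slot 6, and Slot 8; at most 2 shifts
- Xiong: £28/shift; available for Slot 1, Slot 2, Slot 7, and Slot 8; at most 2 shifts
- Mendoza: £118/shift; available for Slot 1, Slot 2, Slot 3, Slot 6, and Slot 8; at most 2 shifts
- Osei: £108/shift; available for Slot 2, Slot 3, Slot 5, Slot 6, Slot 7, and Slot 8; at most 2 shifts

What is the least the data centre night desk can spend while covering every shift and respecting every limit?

£700

Slot 7 can only be covered by Xiong and Osei, so that assignment is forced.
Picking the cheapest available operator for each shift independently would cost £380, but that ignores the shift limits.
An optimal schedule: Slot 1→Delgado, Slot 2→Xiong, Slot 3→Mendoza, Slot 4→Delgado, Slot 5→Larsen, Slot 6→Larsen+Mendoza, Slot 7→Xiong+Osei, Slot 8→Osei.
Total: 78 + 28 + 118 + 78 + 18 + 18 + 118 + 28 + 108 + 108 = £700.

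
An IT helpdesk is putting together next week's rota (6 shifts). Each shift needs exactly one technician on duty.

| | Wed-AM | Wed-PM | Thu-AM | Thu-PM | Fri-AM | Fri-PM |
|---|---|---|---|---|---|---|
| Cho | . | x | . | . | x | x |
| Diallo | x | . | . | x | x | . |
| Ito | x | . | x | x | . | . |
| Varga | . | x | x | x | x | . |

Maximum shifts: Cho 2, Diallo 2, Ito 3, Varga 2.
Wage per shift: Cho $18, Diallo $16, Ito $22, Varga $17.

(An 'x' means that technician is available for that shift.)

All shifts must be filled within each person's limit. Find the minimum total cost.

Fri-PM can only be covered by Cho, so that assignment is forced.
Picking the cheapest available technician for each shift independently would cost $100, but that ignores the shift limits.
An optimal schedule: Wed-AM→Diallo, Wed-PM→Varga, Thu-AM→Varga, Thu-PM→Diallo, Fri-AM→Cho, Fri-PM→Cho.
Total: 16 + 17 + 17 + 16 + 18 + 18 = $102.

$102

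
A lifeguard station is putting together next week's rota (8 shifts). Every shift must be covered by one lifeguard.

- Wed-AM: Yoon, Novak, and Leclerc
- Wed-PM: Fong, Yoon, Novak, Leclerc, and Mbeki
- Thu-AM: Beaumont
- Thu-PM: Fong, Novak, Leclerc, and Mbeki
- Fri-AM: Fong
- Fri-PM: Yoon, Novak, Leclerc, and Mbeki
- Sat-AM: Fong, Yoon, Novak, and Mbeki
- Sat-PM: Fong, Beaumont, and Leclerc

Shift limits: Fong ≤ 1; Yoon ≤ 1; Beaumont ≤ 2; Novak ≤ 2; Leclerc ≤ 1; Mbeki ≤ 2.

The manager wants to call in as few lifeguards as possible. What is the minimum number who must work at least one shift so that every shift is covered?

8 slots to fill and no one can take more than 2, so at least ⌈8/2⌉ = 4 lifeguards are needed.
Any 4 lifeguards together have capacity at most 2+2+2+1 = 7 < 8 slots, so 4 can never suffice.
Fong, Yoon, Beaumont, Novak, and Mbeki alone can cover everything: Wed-AM→Yoon, Wed-PM→Mbeki, Thu-AM→Beaumont, Thu-PM→Novak, Fri-AM→Fong, Fri-PM→Novak, Sat-AM→Mbeki, Sat-PM→Beaumont.

5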